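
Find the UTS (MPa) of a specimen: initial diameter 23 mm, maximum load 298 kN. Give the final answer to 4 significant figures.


A0 = pi*(d/2)^2 = pi*(23/2)^2 = 415.476 mm^2
UTS = F_max / A0 = 298*1000 / 415.476
UTS = 717.3 MPa


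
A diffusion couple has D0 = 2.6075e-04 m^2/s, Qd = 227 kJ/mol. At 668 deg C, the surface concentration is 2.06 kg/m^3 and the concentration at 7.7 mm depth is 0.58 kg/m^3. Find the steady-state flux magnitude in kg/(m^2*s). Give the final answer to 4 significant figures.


Step 1: D = D0 * exp(-Qd/(R*T))
T = 668 + 273.15 = 941.15 K
D = 2.6075e-04 * exp(-227e3 / (8.314 * 941.15)) = 6.56255e-17 m^2/s
Step 2: J = D * (C1 - C2) / dx
J = 6.56255e-17 * (2.06 - 0.58) / 7.7e-03
J = 1.261e-14 kg/(m^2*s)


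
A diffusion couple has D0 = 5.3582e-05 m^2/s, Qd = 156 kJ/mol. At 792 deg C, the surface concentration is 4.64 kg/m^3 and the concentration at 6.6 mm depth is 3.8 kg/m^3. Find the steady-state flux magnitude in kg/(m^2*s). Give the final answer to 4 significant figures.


Step 1: D = D0 * exp(-Qd/(R*T))
T = 792 + 273.15 = 1065.15 K
D = 5.3582e-05 * exp(-156e3 / (8.314 * 1065.15)) = 1.19825e-12 m^2/s
Step 2: J = D * (C1 - C2) / dx
J = 1.19825e-12 * (4.64 - 3.8) / 6.6e-03
J = 1.525e-10 kg/(m^2*s)


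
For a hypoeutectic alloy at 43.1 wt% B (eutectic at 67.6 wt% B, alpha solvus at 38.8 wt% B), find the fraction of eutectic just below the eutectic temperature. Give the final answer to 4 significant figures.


f_primary = (C_e - C0) / (C_e - C_alpha_max)
f_primary = (67.6 - 43.1) / (67.6 - 38.8)
f_primary = 0.850694
f_eutectic = 1 - 0.850694 = 0.1493


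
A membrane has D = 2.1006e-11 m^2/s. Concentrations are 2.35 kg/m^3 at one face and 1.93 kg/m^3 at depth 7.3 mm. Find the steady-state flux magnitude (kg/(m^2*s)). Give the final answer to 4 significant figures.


J = -D * (dC/dx) = D * (C1 - C2) / dx
J = 2.1006e-11 * (2.35 - 1.93) / 7.3e-03
J = 1.209e-09 kg/(m^2*s)


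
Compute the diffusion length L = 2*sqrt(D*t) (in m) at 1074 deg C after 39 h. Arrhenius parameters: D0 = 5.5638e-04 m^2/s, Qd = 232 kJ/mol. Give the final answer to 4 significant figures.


Step 1: D = D0 * exp(-Qd/(R*T))
T = 1347.15 K
D = 5.5638e-04 * exp(-232e3 / (8.314 * 1347.15)) = 5.61612e-13 m^2/s
Step 2: L = 2*sqrt(D*t)
t = 39 h = 140400 s
L = 2*sqrt(5.61612e-13 * 140400) = 5.616e-04 m


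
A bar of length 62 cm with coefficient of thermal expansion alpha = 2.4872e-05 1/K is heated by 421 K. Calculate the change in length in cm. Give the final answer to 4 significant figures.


dL = L0 * alpha * dT
dL = 62 * 2.4872e-05 * 421
dL = 0.6492 cm


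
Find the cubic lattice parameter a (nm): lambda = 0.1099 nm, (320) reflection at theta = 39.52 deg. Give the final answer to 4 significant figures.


d = lambda / (2*sin(theta))
d = 0.1099 / (2*sin(39.52 deg))
d = 0.0863522 nm
a = d * sqrt(h^2+k^2+l^2) = 0.0863522 * sqrt(13)
a = 0.3113 nm


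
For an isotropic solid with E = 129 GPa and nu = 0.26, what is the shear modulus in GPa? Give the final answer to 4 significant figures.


G = E / (2*(1+nu))
G = 129 / (2*(1+0.26))
G = 51.19 GPa


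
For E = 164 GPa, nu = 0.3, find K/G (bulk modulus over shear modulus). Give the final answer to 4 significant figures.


G = E / (2*(1+nu))
G = 164 / (2*(1+0.3)) = 63.0769 GPa
K = E / (3*(1-2*nu))
K = 164 / (3*(1-2*0.3)) = 136.667 GPa
K/G = 136.667 / 63.0769 = 2.167


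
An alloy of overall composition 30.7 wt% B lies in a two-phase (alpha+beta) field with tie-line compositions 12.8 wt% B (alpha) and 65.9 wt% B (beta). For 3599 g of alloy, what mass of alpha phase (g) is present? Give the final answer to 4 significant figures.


f_alpha = (C_beta - C0) / (C_beta - C_alpha)
f_alpha = (65.9 - 30.7) / (65.9 - 12.8) = 0.6629
m_alpha = f_alpha * m_total = 0.6629 * 3599 = 2386 g


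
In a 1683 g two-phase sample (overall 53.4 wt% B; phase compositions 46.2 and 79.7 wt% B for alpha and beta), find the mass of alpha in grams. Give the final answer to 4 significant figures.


f_alpha = (C_beta - C0) / (C_beta - C_alpha)
f_alpha = (79.7 - 53.4) / (79.7 - 46.2) = 0.785075
m_alpha = f_alpha * m_total = 0.785075 * 1683 = 1321 g


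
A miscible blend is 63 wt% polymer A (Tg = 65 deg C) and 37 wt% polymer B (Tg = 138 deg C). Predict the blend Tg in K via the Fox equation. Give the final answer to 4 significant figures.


1/Tg = w1/Tg1 + w2/Tg2 (in Kelvin)
Tg1 = 338.15 K, Tg2 = 411.15 K
1/Tg = 0.63/338.15 + 0.37/411.15
Tg = 361.9 K


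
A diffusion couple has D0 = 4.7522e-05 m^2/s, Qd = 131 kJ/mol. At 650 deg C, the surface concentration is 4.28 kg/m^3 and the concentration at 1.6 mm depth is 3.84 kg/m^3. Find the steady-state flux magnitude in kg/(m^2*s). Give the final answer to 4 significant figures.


Step 1: D = D0 * exp(-Qd/(R*T))
T = 650 + 273.15 = 923.15 K
D = 4.7522e-05 * exp(-131e3 / (8.314 * 923.15)) = 1.83759e-12 m^2/s
Step 2: J = D * (C1 - C2) / dx
J = 1.83759e-12 * (4.28 - 3.84) / 1.6e-03
J = 5.053e-10 kg/(m^2*s)


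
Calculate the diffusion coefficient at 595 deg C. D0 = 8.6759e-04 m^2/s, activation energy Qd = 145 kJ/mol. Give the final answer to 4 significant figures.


D = D0 * exp(-Qd / (R*T))
T = 868.15 K
D = 8.6759e-04 * exp(-145e3 / (8.314 * 868.15))
D = 1.636e-12 m^2/s


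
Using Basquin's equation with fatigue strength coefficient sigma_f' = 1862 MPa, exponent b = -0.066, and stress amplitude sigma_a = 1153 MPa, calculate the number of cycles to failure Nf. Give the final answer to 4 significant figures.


sigma_a = sigma_f' * (2*Nf)^b
2*Nf = (sigma_a / sigma_f')^(1/b)
2*Nf = (1153 / 1862)^(1/-0.066)
2*Nf = 1424.93
Nf = 712.5 cycles


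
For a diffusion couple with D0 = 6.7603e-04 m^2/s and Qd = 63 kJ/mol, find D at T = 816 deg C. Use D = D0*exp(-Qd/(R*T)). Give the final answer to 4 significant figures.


D = D0 * exp(-Qd / (R*T))
T = 1089.15 K
D = 6.7603e-04 * exp(-63e3 / (8.314 * 1089.15))
D = 6.433e-07 m^2/s


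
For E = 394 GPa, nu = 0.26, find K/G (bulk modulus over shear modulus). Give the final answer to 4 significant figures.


G = E / (2*(1+nu))
G = 394 / (2*(1+0.26)) = 156.349 GPa
K = E / (3*(1-2*nu))
K = 394 / (3*(1-2*0.26)) = 273.611 GPa
K/G = 273.611 / 156.349 = 1.75


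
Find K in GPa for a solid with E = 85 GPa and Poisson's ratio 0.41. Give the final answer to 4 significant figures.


K = E / (3*(1-2*nu))
K = 85 / (3*(1-2*0.41))
K = 157.4 GPa


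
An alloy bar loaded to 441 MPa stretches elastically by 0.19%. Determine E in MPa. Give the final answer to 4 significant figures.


E = sigma / epsilon
epsilon = 0.19% = 1.9e-03
E = 441 / 1.9e-03
E = 232100 MPa


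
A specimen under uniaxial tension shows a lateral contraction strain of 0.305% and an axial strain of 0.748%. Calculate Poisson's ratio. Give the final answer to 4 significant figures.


nu = -epsilon_lat / epsilon_axial
Lateral strain is contraction (negative), so using magnitudes:
nu = 0.305 / 0.748
nu = 0.4078


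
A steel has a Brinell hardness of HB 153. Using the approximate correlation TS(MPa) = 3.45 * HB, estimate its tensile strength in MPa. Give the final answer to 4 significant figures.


TS (MPa) = 3.45 * HB
TS = 3.45 * 153
TS = 527.9 MPa


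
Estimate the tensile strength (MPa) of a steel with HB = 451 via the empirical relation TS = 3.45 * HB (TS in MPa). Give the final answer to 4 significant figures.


TS (MPa) = 3.45 * HB
TS = 3.45 * 451
TS = 1556 MPa


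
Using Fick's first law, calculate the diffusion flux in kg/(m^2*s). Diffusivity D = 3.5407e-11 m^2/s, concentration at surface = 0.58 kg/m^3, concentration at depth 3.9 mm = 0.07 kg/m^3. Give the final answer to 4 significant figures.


J = -D * (dC/dx) = D * (C1 - C2) / dx
J = 3.5407e-11 * (0.58 - 0.07) / 3.9e-03
J = 4.63e-09 kg/(m^2*s)


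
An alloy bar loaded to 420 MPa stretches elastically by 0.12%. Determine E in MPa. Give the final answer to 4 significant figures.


E = sigma / epsilon
epsilon = 0.12% = 1.2e-03
E = 420 / 1.2e-03
E = 350000 MPa


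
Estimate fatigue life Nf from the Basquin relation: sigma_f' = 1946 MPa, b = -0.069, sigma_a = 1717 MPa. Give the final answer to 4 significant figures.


sigma_a = sigma_f' * (2*Nf)^b
2*Nf = (sigma_a / sigma_f')^(1/b)
2*Nf = (1717 / 1946)^(1/-0.069)
2*Nf = 6.13773
Nf = 3.069 cycles


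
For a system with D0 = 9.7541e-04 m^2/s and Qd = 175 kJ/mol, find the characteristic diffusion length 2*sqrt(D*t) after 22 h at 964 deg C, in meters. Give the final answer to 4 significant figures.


Step 1: D = D0 * exp(-Qd/(R*T))
T = 1237.15 K
D = 9.7541e-04 * exp(-175e3 / (8.314 * 1237.15)) = 3.98212e-11 m^2/s
Step 2: L = 2*sqrt(D*t)
t = 22 h = 79200 s
L = 2*sqrt(3.98212e-11 * 79200) = 3.552e-03 m


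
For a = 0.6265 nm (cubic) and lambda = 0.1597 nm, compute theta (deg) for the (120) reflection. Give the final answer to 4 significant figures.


d = a / sqrt(h^2+k^2+l^2)
d = 0.6265 / sqrt(5) = 0.280179 nm
lambda = 2*d*sin(theta)  =>  sin(theta) = lambda / (2*d)
sin(theta) = 0.1597 / (2 * 0.280179) = 0.284996
theta = 16.56 deg


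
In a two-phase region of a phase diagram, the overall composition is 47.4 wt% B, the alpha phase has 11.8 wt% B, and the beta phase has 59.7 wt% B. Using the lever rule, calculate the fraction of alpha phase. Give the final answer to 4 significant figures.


f_alpha = (C_beta - C0) / (C_beta - C_alpha)
f_alpha = (59.7 - 47.4) / (59.7 - 11.8)
f_alpha = 0.2568


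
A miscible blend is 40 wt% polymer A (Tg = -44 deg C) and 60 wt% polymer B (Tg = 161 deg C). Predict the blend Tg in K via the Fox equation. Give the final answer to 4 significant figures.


1/Tg = w1/Tg1 + w2/Tg2 (in Kelvin)
Tg1 = 229.15 K, Tg2 = 434.15 K
1/Tg = 0.4/229.15 + 0.6/434.15
Tg = 319.7 K


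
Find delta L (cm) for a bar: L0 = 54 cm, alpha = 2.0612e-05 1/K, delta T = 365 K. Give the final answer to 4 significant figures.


dL = L0 * alpha * dT
dL = 54 * 2.0612e-05 * 365
dL = 0.4063 cm


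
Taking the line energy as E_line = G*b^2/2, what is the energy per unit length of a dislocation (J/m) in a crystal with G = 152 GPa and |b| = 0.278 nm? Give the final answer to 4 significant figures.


E = G*b^2/2
b = 0.278 nm = 2.78e-10 m
G = 152 GPa = 1.52e+11 Pa
E = 0.5 * 1.52e+11 * (2.78e-10)^2
E = 5.874e-09 J/m


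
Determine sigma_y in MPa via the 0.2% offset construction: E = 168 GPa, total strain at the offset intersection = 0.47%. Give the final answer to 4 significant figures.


Offset strain = 0.002
Elastic strain at yield = total_strain - offset = 4.7e-03 - 0.002 = 2.7e-03
sigma_y = E * elastic_strain = 168000 * 2.7e-03
sigma_y = 453.6 MPa


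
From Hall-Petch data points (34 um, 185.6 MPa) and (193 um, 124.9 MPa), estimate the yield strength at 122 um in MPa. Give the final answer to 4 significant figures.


sigma_y = sigma0 + k / sqrt(d)
1/sqrt(d1) = 1/sqrt(3.4e-05) = 171.499;  1/sqrt(d2) = 71.9816
k = (sigma1 - sigma2) / (1/sqrt(d1) - 1/sqrt(d2)) = (185.6 - 124.9) / (171.499 - 71.9816) = 0.609946 MPa*m^0.5
sigma0 = sigma1 - k/sqrt(d1) = 185.6 - 0.609946*171.499 = 80.9951 MPa
sigma_y(d3) = 80.9951 + 0.609946 / sqrt(1.22e-04) = 136.2 MPa


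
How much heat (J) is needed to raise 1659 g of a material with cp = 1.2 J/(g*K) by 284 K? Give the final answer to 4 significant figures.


Q = m * cp * dT
Q = 1659 * 1.2 * 284
Q = 565400 J


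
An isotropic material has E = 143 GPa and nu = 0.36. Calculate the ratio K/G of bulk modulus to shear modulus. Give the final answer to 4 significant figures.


G = E / (2*(1+nu))
G = 143 / (2*(1+0.36)) = 52.5735 GPa
K = E / (3*(1-2*nu))
K = 143 / (3*(1-2*0.36)) = 170.238 GPa
K/G = 170.238 / 52.5735 = 3.238


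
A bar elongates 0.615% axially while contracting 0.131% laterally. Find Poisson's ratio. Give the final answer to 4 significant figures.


nu = -epsilon_lat / epsilon_axial
Lateral strain is contraction (negative), so using magnitudes:
nu = 0.131 / 0.615
nu = 0.213


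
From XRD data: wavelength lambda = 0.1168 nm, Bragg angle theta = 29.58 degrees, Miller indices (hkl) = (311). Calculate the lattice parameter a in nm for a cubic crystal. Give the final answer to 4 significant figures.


d = lambda / (2*sin(theta))
d = 0.1168 / (2*sin(29.58 deg))
d = 0.118305 nm
a = d * sqrt(h^2+k^2+l^2) = 0.118305 * sqrt(11)
a = 0.3924 nm


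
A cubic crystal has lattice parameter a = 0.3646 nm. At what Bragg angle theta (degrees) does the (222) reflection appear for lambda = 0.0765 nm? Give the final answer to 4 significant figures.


d = a / sqrt(h^2+k^2+l^2)
d = 0.3646 / sqrt(12) = 0.105251 nm
lambda = 2*d*sin(theta)  =>  sin(theta) = lambda / (2*d)
sin(theta) = 0.0765 / (2 * 0.105251) = 0.363417
theta = 21.31 deg


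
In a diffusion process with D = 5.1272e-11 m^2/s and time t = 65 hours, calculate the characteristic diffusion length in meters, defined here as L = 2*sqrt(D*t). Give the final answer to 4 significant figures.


t = 65 hr = 234000 s
Diffusion length = 2*sqrt(D*t)
= 2*sqrt(5.1272e-11 * 234000)
= 6.928e-03 m


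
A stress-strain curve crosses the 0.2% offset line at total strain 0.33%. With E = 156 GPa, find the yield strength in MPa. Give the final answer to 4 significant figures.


Offset strain = 0.002
Elastic strain at yield = total_strain - offset = 3.3e-03 - 0.002 = 1.3e-03
sigma_y = E * elastic_strain = 156000 * 1.3e-03
sigma_y = 202.8 MPa


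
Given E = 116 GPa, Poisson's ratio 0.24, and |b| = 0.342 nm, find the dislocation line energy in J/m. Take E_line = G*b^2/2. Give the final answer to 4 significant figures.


Step 1: G = E / (2*(1+nu))
G = 116 / (2*(1+0.24)) = 46.7742 GPa = 4.67742e+10 Pa
Step 2: E_line = G*b^2/2
b = 0.342 nm = 3.42e-10 m
E_line = 0.5 * 4.67742e+10 * (3.42e-10)^2 = 2.735e-09 J/m


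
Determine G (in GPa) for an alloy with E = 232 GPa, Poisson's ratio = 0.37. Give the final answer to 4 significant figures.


G = E / (2*(1+nu))
G = 232 / (2*(1+0.37))
G = 84.67 GPa


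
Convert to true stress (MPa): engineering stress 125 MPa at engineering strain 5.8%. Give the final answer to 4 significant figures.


sigma_true = sigma_eng * (1 + epsilon_eng)
sigma_true = 125 * (1 + 0.058)
sigma_true = 132.3 MPa


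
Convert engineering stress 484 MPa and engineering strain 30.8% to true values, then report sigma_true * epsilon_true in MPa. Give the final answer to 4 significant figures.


sigma_true = sigma_eng * (1 + epsilon_eng)
sigma_true = 484 * (1 + 0.308) = 633.072 MPa
epsilon_true = ln(1 + epsilon_eng)
epsilon_true = ln(1 + 0.308) = 0.268499
sigma_true * epsilon_true = 633.072 * 0.268499 = 170 MPa


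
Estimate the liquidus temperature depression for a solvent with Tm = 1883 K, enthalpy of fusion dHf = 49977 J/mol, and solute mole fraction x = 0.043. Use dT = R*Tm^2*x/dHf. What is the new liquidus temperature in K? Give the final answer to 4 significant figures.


dT = R*Tm^2*x / dHf
dT = 8.314 * 1883^2 * 0.043 / 49977
dT = 25.3635 K
T_new = 1883 - 25.3635 = 1858 K


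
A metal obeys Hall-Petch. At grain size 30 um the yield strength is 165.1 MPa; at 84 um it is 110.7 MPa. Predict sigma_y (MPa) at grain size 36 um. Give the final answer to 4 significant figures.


sigma_y = sigma0 + k / sqrt(d)
1/sqrt(d1) = 1/sqrt(3e-05) = 182.574;  1/sqrt(d2) = 109.109
k = (sigma1 - sigma2) / (1/sqrt(d1) - 1/sqrt(d2)) = (165.1 - 110.7) / (182.574 - 109.109) = 0.740486 MPa*m^0.5
sigma0 = sigma1 - k/sqrt(d1) = 165.1 - 0.740486*182.574 = 29.9063 MPa
sigma_y(d3) = 29.9063 + 0.740486 / sqrt(3.6e-05) = 153.3 MPa


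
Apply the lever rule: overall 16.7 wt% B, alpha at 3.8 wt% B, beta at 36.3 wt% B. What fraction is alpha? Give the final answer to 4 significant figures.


f_alpha = (C_beta - C0) / (C_beta - C_alpha)
f_alpha = (36.3 - 16.7) / (36.3 - 3.8)
f_alpha = 0.6031


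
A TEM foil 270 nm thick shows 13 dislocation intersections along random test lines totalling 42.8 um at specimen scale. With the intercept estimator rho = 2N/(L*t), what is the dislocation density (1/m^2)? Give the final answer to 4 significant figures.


rho = 2N / (L * t)
L = 42.8 um = 4.28e-05 m, t = 270 nm = 2.7e-07 m
rho = 2 * 13 / (4.28e-05 * 2.7e-07)
rho = 2.25e+12 1/m^2


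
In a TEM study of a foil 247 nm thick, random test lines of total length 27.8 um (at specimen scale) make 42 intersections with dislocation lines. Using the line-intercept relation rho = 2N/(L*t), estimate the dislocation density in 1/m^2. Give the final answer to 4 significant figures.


rho = 2N / (L * t)
L = 27.8 um = 2.78e-05 m, t = 247 nm = 2.47e-07 m
rho = 2 * 42 / (2.78e-05 * 2.47e-07)
rho = 1.223e+13 1/m^2


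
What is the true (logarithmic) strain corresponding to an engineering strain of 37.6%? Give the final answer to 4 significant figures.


epsilon_true = ln(1 + epsilon_eng)
epsilon_true = ln(1 + 0.376)
epsilon_true = 0.3192


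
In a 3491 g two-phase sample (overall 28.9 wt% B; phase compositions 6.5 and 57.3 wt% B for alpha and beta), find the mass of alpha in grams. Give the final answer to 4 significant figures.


f_alpha = (C_beta - C0) / (C_beta - C_alpha)
f_alpha = (57.3 - 28.9) / (57.3 - 6.5) = 0.559055
m_alpha = f_alpha * m_total = 0.559055 * 3491 = 1952 g


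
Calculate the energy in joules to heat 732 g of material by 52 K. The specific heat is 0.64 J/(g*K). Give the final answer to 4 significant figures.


Q = m * cp * dT
Q = 732 * 0.64 * 52
Q = 24360 J


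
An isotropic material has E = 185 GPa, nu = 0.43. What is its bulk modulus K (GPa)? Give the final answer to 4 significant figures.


K = E / (3*(1-2*nu))
K = 185 / (3*(1-2*0.43))
K = 440.5 GPa


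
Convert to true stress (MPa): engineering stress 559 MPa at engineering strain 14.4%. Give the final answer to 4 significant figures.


sigma_true = sigma_eng * (1 + epsilon_eng)
sigma_true = 559 * (1 + 0.144)
sigma_true = 639.5 MPa


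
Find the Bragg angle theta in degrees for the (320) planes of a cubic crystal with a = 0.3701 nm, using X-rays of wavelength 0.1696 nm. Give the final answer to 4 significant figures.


d = a / sqrt(h^2+k^2+l^2)
d = 0.3701 / sqrt(13) = 0.102647 nm
lambda = 2*d*sin(theta)  =>  sin(theta) = lambda / (2*d)
sin(theta) = 0.1696 / (2 * 0.102647) = 0.82613
theta = 55.7 deg


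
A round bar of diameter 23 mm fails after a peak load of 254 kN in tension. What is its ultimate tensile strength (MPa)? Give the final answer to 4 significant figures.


A0 = pi*(d/2)^2 = pi*(23/2)^2 = 415.476 mm^2
UTS = F_max / A0 = 254*1000 / 415.476
UTS = 611.3 MPa


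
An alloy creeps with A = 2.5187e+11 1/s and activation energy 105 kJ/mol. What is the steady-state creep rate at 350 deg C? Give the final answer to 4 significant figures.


rate = A * exp(-Q / (R*T))
T = 350 + 273.15 = 623.15 K
rate = 2.5187e+11 * exp(-105e3 / (8.314 * 623.15))
rate = 397.5 1/s


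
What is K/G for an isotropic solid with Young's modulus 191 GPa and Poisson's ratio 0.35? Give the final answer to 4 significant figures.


G = E / (2*(1+nu))
G = 191 / (2*(1+0.35)) = 70.7407 GPa
K = E / (3*(1-2*nu))
K = 191 / (3*(1-2*0.35)) = 212.222 GPa
K/G = 212.222 / 70.7407 = 3


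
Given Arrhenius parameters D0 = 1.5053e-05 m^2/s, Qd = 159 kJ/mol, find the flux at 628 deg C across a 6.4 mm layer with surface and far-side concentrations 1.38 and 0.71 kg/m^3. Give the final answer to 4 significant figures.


Step 1: D = D0 * exp(-Qd/(R*T))
T = 628 + 273.15 = 901.15 K
D = 1.5053e-05 * exp(-159e3 / (8.314 * 901.15)) = 9.14001e-15 m^2/s
Step 2: J = D * (C1 - C2) / dx
J = 9.14001e-15 * (1.38 - 0.71) / 6.4e-03
J = 9.568e-13 kg/(m^2*s)


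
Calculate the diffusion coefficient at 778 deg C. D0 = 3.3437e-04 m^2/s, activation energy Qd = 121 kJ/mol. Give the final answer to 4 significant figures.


D = D0 * exp(-Qd / (R*T))
T = 1051.15 K
D = 3.3437e-04 * exp(-121e3 / (8.314 * 1051.15))
D = 3.245e-10 m^2/s


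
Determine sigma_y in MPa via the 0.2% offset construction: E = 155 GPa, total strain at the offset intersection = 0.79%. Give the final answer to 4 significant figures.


Offset strain = 0.002
Elastic strain at yield = total_strain - offset = 7.9e-03 - 0.002 = 5.9e-03
sigma_y = E * elastic_strain = 155000 * 5.9e-03
sigma_y = 914.5 MPa


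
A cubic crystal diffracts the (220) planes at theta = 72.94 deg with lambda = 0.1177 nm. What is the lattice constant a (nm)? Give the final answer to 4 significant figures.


d = lambda / (2*sin(theta))
d = 0.1177 / (2*sin(72.94 deg))
d = 0.0615587 nm
a = d * sqrt(h^2+k^2+l^2) = 0.0615587 * sqrt(8)
a = 0.1741 nm


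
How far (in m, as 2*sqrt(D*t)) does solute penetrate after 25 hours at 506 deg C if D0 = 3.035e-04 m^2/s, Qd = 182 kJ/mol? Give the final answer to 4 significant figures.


Step 1: D = D0 * exp(-Qd/(R*T))
T = 779.15 K
D = 3.035e-04 * exp(-182e3 / (8.314 * 779.15)) = 1.90695e-16 m^2/s
Step 2: L = 2*sqrt(D*t)
t = 25 h = 90000 s
L = 2*sqrt(1.90695e-16 * 90000) = 8.286e-06 m


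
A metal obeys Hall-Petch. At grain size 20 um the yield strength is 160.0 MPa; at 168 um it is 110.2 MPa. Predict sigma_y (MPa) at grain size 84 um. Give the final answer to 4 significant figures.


sigma_y = sigma0 + k / sqrt(d)
1/sqrt(d1) = 1/sqrt(2e-05) = 223.607;  1/sqrt(d2) = 77.1517
k = (sigma1 - sigma2) / (1/sqrt(d1) - 1/sqrt(d2)) = (160.0 - 110.2) / (223.607 - 77.1517) = 0.340036 MPa*m^0.5
sigma0 = sigma1 - k/sqrt(d1) = 160.0 - 0.340036*223.607 = 83.9657 MPa
sigma_y(d3) = 83.9657 + 0.340036 / sqrt(8.4e-05) = 121.1 MPa


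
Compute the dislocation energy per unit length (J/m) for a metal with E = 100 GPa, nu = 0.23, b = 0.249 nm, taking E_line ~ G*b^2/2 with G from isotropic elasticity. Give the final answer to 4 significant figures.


Step 1: G = E / (2*(1+nu))
G = 100 / (2*(1+0.23)) = 40.6504 GPa = 4.06504e+10 Pa
Step 2: E_line = G*b^2/2
b = 0.249 nm = 2.49e-10 m
E_line = 0.5 * 4.06504e+10 * (2.49e-10)^2 = 1.26e-09 J/m


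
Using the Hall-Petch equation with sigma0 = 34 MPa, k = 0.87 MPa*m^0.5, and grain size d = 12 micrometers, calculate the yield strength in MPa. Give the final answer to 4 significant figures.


sigma_y = sigma0 + k / sqrt(d)
d = 12 um = 1.2e-05 m
sigma_y = 34 + 0.87 / sqrt(1.2e-05)
sigma_y = 285.1 MPa


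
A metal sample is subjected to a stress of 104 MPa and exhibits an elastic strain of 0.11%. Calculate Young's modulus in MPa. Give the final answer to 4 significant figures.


E = sigma / epsilon
epsilon = 0.11% = 1.1e-03
E = 104 / 1.1e-03
E = 94550 MPa


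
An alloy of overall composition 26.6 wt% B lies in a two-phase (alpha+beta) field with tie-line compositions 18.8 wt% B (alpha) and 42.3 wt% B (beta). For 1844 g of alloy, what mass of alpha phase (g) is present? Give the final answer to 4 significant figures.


f_alpha = (C_beta - C0) / (C_beta - C_alpha)
f_alpha = (42.3 - 26.6) / (42.3 - 18.8) = 0.668085
m_alpha = f_alpha * m_total = 0.668085 * 1844 = 1232 g


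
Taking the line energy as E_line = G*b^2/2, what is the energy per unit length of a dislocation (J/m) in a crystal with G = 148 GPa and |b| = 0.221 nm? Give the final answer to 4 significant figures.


E = G*b^2/2
b = 0.221 nm = 2.21e-10 m
G = 148 GPa = 1.48e+11 Pa
E = 0.5 * 1.48e+11 * (2.21e-10)^2
E = 3.614e-09 J/m


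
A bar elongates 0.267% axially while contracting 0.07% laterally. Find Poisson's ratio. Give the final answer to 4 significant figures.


nu = -epsilon_lat / epsilon_axial
Lateral strain is contraction (negative), so using magnitudes:
nu = 0.07 / 0.267
nu = 0.2622


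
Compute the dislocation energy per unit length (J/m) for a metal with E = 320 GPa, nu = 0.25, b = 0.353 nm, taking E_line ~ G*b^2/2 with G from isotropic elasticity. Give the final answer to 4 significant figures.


Step 1: G = E / (2*(1+nu))
G = 320 / (2*(1+0.25)) = 128 GPa = 1.28e+11 Pa
Step 2: E_line = G*b^2/2
b = 0.353 nm = 3.53e-10 m
E_line = 0.5 * 1.28e+11 * (3.53e-10)^2 = 7.975e-09 J/m


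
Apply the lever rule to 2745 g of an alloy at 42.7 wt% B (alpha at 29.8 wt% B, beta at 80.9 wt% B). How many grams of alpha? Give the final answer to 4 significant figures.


f_alpha = (C_beta - C0) / (C_beta - C_alpha)
f_alpha = (80.9 - 42.7) / (80.9 - 29.8) = 0.747554
m_alpha = f_alpha * m_total = 0.747554 * 2745 = 2052 g


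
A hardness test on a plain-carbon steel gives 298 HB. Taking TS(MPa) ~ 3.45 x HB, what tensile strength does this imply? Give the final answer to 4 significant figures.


TS (MPa) = 3.45 * HB
TS = 3.45 * 298
TS = 1028 MPa


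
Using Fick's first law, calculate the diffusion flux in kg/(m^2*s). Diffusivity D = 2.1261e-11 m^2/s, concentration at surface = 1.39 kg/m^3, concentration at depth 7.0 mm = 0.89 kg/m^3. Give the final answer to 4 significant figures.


J = -D * (dC/dx) = D * (C1 - C2) / dx
J = 2.1261e-11 * (1.39 - 0.89) / 7e-03
J = 1.519e-09 kg/(m^2*s)


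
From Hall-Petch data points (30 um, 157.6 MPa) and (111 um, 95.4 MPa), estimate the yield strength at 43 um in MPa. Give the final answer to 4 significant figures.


sigma_y = sigma0 + k / sqrt(d)
1/sqrt(d1) = 1/sqrt(3e-05) = 182.574;  1/sqrt(d2) = 94.9158
k = (sigma1 - sigma2) / (1/sqrt(d1) - 1/sqrt(d2)) = (157.6 - 95.4) / (182.574 - 94.9158) = 0.709573 MPa*m^0.5
sigma0 = sigma1 - k/sqrt(d1) = 157.6 - 0.709573*182.574 = 28.0503 MPa
sigma_y(d3) = 28.0503 + 0.709573 / sqrt(4.3e-05) = 136.3 MPa


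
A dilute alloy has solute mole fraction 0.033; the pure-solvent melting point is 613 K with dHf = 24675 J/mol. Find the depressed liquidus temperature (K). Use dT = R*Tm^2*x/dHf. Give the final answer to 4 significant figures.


dT = R*Tm^2*x / dHf
dT = 8.314 * 613^2 * 0.033 / 24675
dT = 4.17819 K
T_new = 613 - 4.17819 = 608.8 K


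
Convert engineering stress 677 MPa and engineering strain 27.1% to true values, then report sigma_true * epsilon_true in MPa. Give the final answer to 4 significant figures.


sigma_true = sigma_eng * (1 + epsilon_eng)
sigma_true = 677 * (1 + 0.271) = 860.467 MPa
epsilon_true = ln(1 + epsilon_eng)
epsilon_true = ln(1 + 0.271) = 0.239804
sigma_true * epsilon_true = 860.467 * 0.239804 = 206.3 MPa


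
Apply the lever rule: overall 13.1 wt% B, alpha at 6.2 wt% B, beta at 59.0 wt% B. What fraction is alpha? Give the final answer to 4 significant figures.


f_alpha = (C_beta - C0) / (C_beta - C_alpha)
f_alpha = (59.0 - 13.1) / (59.0 - 6.2)
f_alpha = 0.8693


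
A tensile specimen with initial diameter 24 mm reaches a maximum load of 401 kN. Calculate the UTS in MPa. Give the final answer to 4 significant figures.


A0 = pi*(d/2)^2 = pi*(24/2)^2 = 452.389 mm^2
UTS = F_max / A0 = 401*1000 / 452.389
UTS = 886.4 MPa


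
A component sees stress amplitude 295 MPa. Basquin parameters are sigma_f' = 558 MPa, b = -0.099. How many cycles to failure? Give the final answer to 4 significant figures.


sigma_a = sigma_f' * (2*Nf)^b
2*Nf = (sigma_a / sigma_f')^(1/b)
2*Nf = (295 / 558)^(1/-0.099)
2*Nf = 625.292
Nf = 312.6 cycles


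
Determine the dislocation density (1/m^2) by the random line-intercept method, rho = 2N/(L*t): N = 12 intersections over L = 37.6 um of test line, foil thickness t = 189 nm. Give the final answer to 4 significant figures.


rho = 2N / (L * t)
L = 37.6 um = 3.76e-05 m, t = 189 nm = 1.89e-07 m
rho = 2 * 12 / (3.76e-05 * 1.89e-07)
rho = 3.377e+12 1/m^2


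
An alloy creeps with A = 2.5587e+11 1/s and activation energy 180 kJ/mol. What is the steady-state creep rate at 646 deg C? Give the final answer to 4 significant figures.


rate = A * exp(-Q / (R*T))
T = 646 + 273.15 = 919.15 K
rate = 2.5587e+11 * exp(-180e3 / (8.314 * 919.15))
rate = 15.08 1/s


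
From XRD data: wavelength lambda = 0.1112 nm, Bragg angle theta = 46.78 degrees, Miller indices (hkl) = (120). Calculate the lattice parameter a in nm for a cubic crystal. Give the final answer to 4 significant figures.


d = lambda / (2*sin(theta))
d = 0.1112 / (2*sin(46.78 deg))
d = 0.0762972 nm
a = d * sqrt(h^2+k^2+l^2) = 0.0762972 * sqrt(5)
a = 0.1706 nm


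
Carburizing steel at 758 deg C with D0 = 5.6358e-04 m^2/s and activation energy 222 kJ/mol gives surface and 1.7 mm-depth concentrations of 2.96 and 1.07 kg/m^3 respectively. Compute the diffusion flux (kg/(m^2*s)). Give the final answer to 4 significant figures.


Step 1: D = D0 * exp(-Qd/(R*T))
T = 758 + 273.15 = 1031.15 K
D = 5.6358e-04 * exp(-222e3 / (8.314 * 1031.15)) = 3.19717e-15 m^2/s
Step 2: J = D * (C1 - C2) / dx
J = 3.19717e-15 * (2.96 - 1.07) / 1.7e-03
J = 3.554e-12 kg/(m^2*s)


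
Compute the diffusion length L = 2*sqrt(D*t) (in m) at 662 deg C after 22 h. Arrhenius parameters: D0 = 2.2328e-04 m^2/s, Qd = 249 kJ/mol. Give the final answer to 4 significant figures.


Step 1: D = D0 * exp(-Qd/(R*T))
T = 935.15 K
D = 2.2328e-04 * exp(-249e3 / (8.314 * 935.15)) = 2.754e-18 m^2/s
Step 2: L = 2*sqrt(D*t)
t = 22 h = 79200 s
L = 2*sqrt(2.754e-18 * 79200) = 9.341e-07 m


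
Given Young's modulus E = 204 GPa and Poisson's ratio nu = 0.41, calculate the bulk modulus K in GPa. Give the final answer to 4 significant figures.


K = E / (3*(1-2*nu))
K = 204 / (3*(1-2*0.41))
K = 377.8 GPa


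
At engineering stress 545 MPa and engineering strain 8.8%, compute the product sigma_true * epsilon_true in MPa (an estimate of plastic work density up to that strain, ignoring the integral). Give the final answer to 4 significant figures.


sigma_true = sigma_eng * (1 + epsilon_eng)
sigma_true = 545 * (1 + 0.088) = 592.96 MPa
epsilon_true = ln(1 + epsilon_eng)
epsilon_true = ln(1 + 0.088) = 0.0843411
sigma_true * epsilon_true = 592.96 * 0.0843411 = 50.01 MPa


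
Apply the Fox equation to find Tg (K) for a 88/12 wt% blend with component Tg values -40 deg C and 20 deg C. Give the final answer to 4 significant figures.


1/Tg = w1/Tg1 + w2/Tg2 (in Kelvin)
Tg1 = 233.15 K, Tg2 = 293.15 K
1/Tg = 0.88/233.15 + 0.12/293.15
Tg = 239 K


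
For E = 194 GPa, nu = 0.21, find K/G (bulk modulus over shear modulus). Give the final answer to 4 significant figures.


G = E / (2*(1+nu))
G = 194 / (2*(1+0.21)) = 80.1653 GPa
K = E / (3*(1-2*nu))
K = 194 / (3*(1-2*0.21)) = 111.494 GPa
K/G = 111.494 / 80.1653 = 1.391


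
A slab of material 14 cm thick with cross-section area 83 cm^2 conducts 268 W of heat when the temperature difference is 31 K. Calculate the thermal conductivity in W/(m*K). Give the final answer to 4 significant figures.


k = Q*L / (A*dT)
L = 0.14 m, A = 8.3e-03 m^2
k = 268 * 0.14 / (8.3e-03 * 31)
k = 145.8 W/(m*K)


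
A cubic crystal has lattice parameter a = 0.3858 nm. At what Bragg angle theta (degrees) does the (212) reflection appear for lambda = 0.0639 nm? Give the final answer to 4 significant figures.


d = a / sqrt(h^2+k^2+l^2)
d = 0.3858 / sqrt(9) = 0.1286 nm
lambda = 2*d*sin(theta)  =>  sin(theta) = lambda / (2*d)
sin(theta) = 0.0639 / (2 * 0.1286) = 0.248445
theta = 14.39 deg


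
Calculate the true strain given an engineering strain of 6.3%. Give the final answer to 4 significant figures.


epsilon_true = ln(1 + epsilon_eng)
epsilon_true = ln(1 + 0.063)
epsilon_true = 0.0611


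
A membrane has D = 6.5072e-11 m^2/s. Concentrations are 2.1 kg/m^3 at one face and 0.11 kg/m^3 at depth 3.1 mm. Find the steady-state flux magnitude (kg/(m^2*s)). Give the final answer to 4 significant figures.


J = -D * (dC/dx) = D * (C1 - C2) / dx
J = 6.5072e-11 * (2.1 - 0.11) / 3.1e-03
J = 4.177e-08 kg/(m^2*s)


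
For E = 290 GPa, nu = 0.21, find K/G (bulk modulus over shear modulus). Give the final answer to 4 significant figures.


G = E / (2*(1+nu))
G = 290 / (2*(1+0.21)) = 119.835 GPa
K = E / (3*(1-2*nu))
K = 290 / (3*(1-2*0.21)) = 166.667 GPa
K/G = 166.667 / 119.835 = 1.391


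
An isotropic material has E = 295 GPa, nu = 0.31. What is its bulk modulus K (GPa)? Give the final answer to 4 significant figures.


K = E / (3*(1-2*nu))
K = 295 / (3*(1-2*0.31))
K = 258.8 GPa


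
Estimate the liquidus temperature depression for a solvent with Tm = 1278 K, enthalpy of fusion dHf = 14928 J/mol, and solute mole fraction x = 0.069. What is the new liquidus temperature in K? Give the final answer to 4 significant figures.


dT = R*Tm^2*x / dHf
dT = 8.314 * 1278^2 * 0.069 / 14928
dT = 62.7652 K
T_new = 1278 - 62.7652 = 1215 K


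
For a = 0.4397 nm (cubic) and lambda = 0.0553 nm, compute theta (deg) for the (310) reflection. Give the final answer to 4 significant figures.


d = a / sqrt(h^2+k^2+l^2)
d = 0.4397 / sqrt(10) = 0.139045 nm
lambda = 2*d*sin(theta)  =>  sin(theta) = lambda / (2*d)
sin(theta) = 0.0553 / (2 * 0.139045) = 0.198856
theta = 11.47 deg


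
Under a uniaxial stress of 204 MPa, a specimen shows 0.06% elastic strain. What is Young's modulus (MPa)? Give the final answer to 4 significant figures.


E = sigma / epsilon
epsilon = 0.06% = 6e-04
E = 204 / 6e-04
E = 340000 MPa


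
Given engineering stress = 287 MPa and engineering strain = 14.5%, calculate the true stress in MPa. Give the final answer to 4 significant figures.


sigma_true = sigma_eng * (1 + epsilon_eng)
sigma_true = 287 * (1 + 0.145)
sigma_true = 328.6 MPa


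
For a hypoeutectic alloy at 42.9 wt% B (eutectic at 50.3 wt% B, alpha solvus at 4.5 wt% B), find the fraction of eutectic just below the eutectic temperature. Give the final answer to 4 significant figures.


f_primary = (C_e - C0) / (C_e - C_alpha_max)
f_primary = (50.3 - 42.9) / (50.3 - 4.5)
f_primary = 0.161572
f_eutectic = 1 - 0.161572 = 0.8384


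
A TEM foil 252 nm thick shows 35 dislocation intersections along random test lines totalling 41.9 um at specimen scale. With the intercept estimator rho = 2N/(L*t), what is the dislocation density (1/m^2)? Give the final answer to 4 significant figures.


rho = 2N / (L * t)
L = 41.9 um = 4.19e-05 m, t = 252 nm = 2.52e-07 m
rho = 2 * 35 / (4.19e-05 * 2.52e-07)
rho = 6.63e+12 1/m^2


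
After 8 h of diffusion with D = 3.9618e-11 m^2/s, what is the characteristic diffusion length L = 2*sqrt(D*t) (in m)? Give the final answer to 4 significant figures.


t = 8 hr = 28800 s
Diffusion length = 2*sqrt(D*t)
= 2*sqrt(3.9618e-11 * 28800)
= 2.136e-03 m


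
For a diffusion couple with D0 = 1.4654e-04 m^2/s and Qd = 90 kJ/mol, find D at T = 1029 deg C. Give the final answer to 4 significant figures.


D = D0 * exp(-Qd / (R*T))
T = 1302.15 K
D = 1.4654e-04 * exp(-90e3 / (8.314 * 1302.15))
D = 3.594e-08 m^2/s


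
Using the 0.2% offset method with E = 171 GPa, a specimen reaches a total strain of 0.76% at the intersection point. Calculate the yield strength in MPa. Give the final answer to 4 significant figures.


Offset strain = 0.002
Elastic strain at yield = total_strain - offset = 7.6e-03 - 0.002 = 5.6e-03
sigma_y = E * elastic_strain = 171000 * 5.6e-03
sigma_y = 957.6 MPa


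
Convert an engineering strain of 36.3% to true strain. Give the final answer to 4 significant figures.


epsilon_true = ln(1 + epsilon_eng)
epsilon_true = ln(1 + 0.363)
epsilon_true = 0.3097


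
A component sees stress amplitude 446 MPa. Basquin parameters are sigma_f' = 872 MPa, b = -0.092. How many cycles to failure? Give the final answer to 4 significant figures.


sigma_a = sigma_f' * (2*Nf)^b
2*Nf = (sigma_a / sigma_f')^(1/b)
2*Nf = (446 / 872)^(1/-0.092)
2*Nf = 1462.24
Nf = 731.1 cycles


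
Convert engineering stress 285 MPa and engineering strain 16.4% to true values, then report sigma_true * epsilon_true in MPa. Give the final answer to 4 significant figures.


sigma_true = sigma_eng * (1 + epsilon_eng)
sigma_true = 285 * (1 + 0.164) = 331.74 MPa
epsilon_true = ln(1 + epsilon_eng)
epsilon_true = ln(1 + 0.164) = 0.151862
sigma_true * epsilon_true = 331.74 * 0.151862 = 50.38 MPa


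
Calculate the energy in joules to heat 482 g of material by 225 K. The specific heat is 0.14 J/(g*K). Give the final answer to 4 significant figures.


Q = m * cp * dT
Q = 482 * 0.14 * 225
Q = 15180 J


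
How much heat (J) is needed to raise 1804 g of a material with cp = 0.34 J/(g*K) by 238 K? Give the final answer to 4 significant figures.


Q = m * cp * dT
Q = 1804 * 0.34 * 238
Q = 146000 J


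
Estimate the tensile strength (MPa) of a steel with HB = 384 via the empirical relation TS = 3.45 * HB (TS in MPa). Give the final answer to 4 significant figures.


TS (MPa) = 3.45 * HB
TS = 3.45 * 384
TS = 1325 MPa


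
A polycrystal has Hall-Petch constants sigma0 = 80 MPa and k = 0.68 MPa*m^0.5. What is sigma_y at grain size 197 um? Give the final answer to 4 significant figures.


sigma_y = sigma0 + k / sqrt(d)
d = 197 um = 1.97e-04 m
sigma_y = 80 + 0.68 / sqrt(1.97e-04)
sigma_y = 128.4 MPa


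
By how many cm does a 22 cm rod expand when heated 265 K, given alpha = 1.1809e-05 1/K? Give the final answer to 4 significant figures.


dL = L0 * alpha * dT
dL = 22 * 1.1809e-05 * 265
dL = 0.06885 cm


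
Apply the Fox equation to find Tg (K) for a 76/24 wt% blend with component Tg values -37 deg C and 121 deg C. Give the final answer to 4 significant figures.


1/Tg = w1/Tg1 + w2/Tg2 (in Kelvin)
Tg1 = 236.15 K, Tg2 = 394.15 K
1/Tg = 0.76/236.15 + 0.24/394.15
Tg = 261.3 K


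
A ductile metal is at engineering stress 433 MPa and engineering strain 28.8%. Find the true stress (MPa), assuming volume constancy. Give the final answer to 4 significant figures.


sigma_true = sigma_eng * (1 + epsilon_eng)
sigma_true = 433 * (1 + 0.288)
sigma_true = 557.7 MPa


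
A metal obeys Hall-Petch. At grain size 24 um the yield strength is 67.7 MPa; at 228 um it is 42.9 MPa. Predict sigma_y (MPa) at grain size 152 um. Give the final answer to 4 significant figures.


sigma_y = sigma0 + k / sqrt(d)
1/sqrt(d1) = 1/sqrt(2.4e-05) = 204.124;  1/sqrt(d2) = 66.2266
k = (sigma1 - sigma2) / (1/sqrt(d1) - 1/sqrt(d2)) = (67.7 - 42.9) / (204.124 - 66.2266) = 0.179844 MPa*m^0.5
sigma0 = sigma1 - k/sqrt(d1) = 67.7 - 0.179844*204.124 = 30.9896 MPa
sigma_y(d3) = 30.9896 + 0.179844 / sqrt(1.52e-04) = 45.58 MPa


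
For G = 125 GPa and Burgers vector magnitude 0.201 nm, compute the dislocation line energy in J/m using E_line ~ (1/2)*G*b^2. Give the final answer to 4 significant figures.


E = G*b^2/2
b = 0.201 nm = 2.01e-10 m
G = 125 GPa = 1.25e+11 Pa
E = 0.5 * 1.25e+11 * (2.01e-10)^2
E = 2.525e-09 J/m


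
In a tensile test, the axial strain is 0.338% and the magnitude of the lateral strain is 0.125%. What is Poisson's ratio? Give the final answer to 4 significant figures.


nu = -epsilon_lat / epsilon_axial
Lateral strain is contraction (negative), so using magnitudes:
nu = 0.125 / 0.338
nu = 0.3698


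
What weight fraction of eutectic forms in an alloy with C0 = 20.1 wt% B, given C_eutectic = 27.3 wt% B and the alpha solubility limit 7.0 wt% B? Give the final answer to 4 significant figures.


f_primary = (C_e - C0) / (C_e - C_alpha_max)
f_primary = (27.3 - 20.1) / (27.3 - 7.0)
f_primary = 0.35468
f_eutectic = 1 - 0.35468 = 0.6453


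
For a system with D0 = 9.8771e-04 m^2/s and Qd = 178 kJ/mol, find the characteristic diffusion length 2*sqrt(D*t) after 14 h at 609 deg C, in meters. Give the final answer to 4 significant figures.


Step 1: D = D0 * exp(-Qd/(R*T))
T = 882.15 K
D = 9.8771e-04 * exp(-178e3 / (8.314 * 882.15)) = 2.8468e-14 m^2/s
Step 2: L = 2*sqrt(D*t)
t = 14 h = 50400 s
L = 2*sqrt(2.8468e-14 * 50400) = 7.576e-05 m


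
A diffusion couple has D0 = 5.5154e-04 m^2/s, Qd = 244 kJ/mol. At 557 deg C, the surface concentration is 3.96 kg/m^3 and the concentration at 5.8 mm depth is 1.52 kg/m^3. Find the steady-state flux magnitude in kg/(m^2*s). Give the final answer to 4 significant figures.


Step 1: D = D0 * exp(-Qd/(R*T))
T = 557 + 273.15 = 830.15 K
D = 5.5154e-04 * exp(-244e3 / (8.314 * 830.15)) = 2.44383e-19 m^2/s
Step 2: J = D * (C1 - C2) / dx
J = 2.44383e-19 * (3.96 - 1.52) / 5.8e-03
J = 1.028e-16 kg/(m^2*s)


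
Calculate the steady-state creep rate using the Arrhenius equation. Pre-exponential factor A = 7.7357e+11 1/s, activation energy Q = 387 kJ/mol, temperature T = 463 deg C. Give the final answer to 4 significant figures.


rate = A * exp(-Q / (R*T))
T = 463 + 273.15 = 736.15 K
rate = 7.7357e+11 * exp(-387e3 / (8.314 * 736.15))
rate = 2.675e-16 1/s
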